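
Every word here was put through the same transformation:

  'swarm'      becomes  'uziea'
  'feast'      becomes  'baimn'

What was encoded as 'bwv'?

not

The word is reversed, then every letter is shifted forward by 8.
Decoding bwv: shift back: b−8=t, w−8=o, v−8=n → ton; then reverse → not.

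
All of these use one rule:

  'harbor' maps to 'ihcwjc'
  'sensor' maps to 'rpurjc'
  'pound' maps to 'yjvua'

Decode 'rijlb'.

shock

h(7)→i(8) and a(0)→h(7) fit y≡15x+7 (mod 26); the inverse of 15 mod 26 is 7. This is an affine cipher: with a=0,…,z=25, each position x becomes (15x+7) mod 26.
Undoing it on rijlb: r(17)→7·(17−7)≡18=s; i(8)→7·(8−7)≡7=h; j(9)→7·(9−7)≡14=o; l(11)→7·(11−7)≡2=c; b(1)→7·(1−7)≡10=k (all mod 26).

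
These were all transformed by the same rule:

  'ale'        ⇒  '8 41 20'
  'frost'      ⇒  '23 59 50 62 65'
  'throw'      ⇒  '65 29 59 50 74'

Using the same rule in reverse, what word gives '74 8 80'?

a(#1)→8 and l(#12)→41: differences scale by 3, so n = 3·pos + 5. The formula is n = 3×(alphabet index, a=1) + 5.
Undoing it on 74 8 80: 74→(74−5)÷3=23=w, 8→(8−5)÷3=1=a, 80→(80−5)÷3=25=y.

way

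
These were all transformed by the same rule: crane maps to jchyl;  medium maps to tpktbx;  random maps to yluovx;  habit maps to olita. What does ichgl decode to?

brave

Shifts by position in crane: pos 0: c→j (+7), pos 1: r→c (+11), pos 2: a→h (+7), pos 3: n→y (+11) — repeating every 2. The shifts repeat in a cycle of length 2: positions 0,1,… shift by +7, +11, then the pattern repeats.
Reversing it on ichgl: i−7=b, c−11=r, h−7=a, g−11=v, l−7=e.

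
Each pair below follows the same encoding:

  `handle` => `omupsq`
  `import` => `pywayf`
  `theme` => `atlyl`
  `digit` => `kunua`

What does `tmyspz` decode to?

margin

Shifts by position in handle: pos 0: h→o (+7), pos 1: a→m (+12), pos 2: n→u (+7), pos 3: d→p (+12) — repeating every 2. The shifts repeat in a cycle of length 2: positions 0,1,… shift by +7, +12, then the pattern repeats.
Reversing it on tmyspz: t−7=m, m−12=a, y−7=r, s−12=g, p−7=i, z−12=n.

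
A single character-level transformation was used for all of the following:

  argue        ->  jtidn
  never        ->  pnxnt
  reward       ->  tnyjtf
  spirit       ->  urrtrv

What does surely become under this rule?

The shift depends on letter class: consonant r→t is +2, but vowel a→j is +9. Vowels shift forward by 9 and consonants shift forward by 2.
For surely: s(cons)+2=u, u(vowel)+9=d, r(cons)+2=t, e(vowel)+9=n, l(cons)+2=n, y(cons)+2=a.

udtnna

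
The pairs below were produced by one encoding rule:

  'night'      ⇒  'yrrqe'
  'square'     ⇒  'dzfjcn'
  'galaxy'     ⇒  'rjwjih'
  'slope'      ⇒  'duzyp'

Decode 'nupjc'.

Shifts by position in night: pos 0: n→y (+11), pos 1: i→r (+9), pos 2: g→r (+11), pos 3: h→q (+9) — repeating every 2. The shifts repeat in a cycle of length 2: positions 0,1,… shift by +11, +9, then the pattern repeats.
Undoing it on nupjc: n−11=c, u−9=l, p−11=e, j−9=a, c−11=r.

clear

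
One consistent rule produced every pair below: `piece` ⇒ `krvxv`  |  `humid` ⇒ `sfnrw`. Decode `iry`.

Each letter is replaced by its mirror in the alphabet: a↔z, b↔y, c↔x, and so on (the Atbash cipher).
Reversing it on iry: i↔r, r↔i, y↔b.

rib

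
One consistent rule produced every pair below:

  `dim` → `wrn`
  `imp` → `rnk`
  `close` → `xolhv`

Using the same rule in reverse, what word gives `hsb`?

Each pair mirrors across the alphabet (d↔w, i↔r, m↔n): positions sum to 25. Letters are reflected about the middle of the alphabet (position → 25−position): Atbash.
Reversing it on hsb: h↔s, s↔h, b↔y.

shy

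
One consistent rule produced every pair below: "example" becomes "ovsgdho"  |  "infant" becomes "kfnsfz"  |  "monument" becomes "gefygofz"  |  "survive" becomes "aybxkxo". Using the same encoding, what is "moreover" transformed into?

Each letter's alphabet position (a=0..z=25) is mapped through 25·x+18 mod 26 — an affine cipher.
For moreover: m(12)→25·12+18≡6=g; o(14)→25·14+18≡4=e; r(17)→25·17+18≡1=b; e(4)→25·4+18≡14=o; o(14)→25·14+18≡4=e; v(21)→25·21+18≡23=x; e(4)→25·4+18≡14=o; r(17)→25·17+18≡1=b (all mod 26).

geboexob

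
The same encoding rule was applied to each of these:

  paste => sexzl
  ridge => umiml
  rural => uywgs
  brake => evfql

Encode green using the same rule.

jvjku

In paste: p→s is +3, a→e is +4, s→x is +5, t→z is +6 — the shift increases by 1 each position. The shift increases by 1 at each position, starting from +3: 3, 4, 5, ….
For green: g+3=j, r+4=v, e+5=j, e+6=k, n+7=u.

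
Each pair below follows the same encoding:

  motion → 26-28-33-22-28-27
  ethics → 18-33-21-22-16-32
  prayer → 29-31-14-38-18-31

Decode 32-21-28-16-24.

m is letter #13 and maps to 26: an offset of 13. Each letter is replaced by its alphabet position (a=1..z=26) + 13.
Decoding 32-21-28-16-24: 32→(32−13)÷1=19=s, 21→(21−13)÷1=8=h, 28→(28−13)÷1=15=o, 16→(16−13)÷1=3=c, 24→(24−13)÷1=11=k.

shock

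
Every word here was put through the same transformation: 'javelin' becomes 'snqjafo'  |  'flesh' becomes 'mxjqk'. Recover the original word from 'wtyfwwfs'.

narrator

The output letters match the input read backwards, each shifted +5: javelin reversed is nilevaj. The word is reversed, then every letter is shifted forward by 5.
Reversing it on wtyfwwfs: shift back: w−5=r, t−5=o, y−5=t, f−5=a, w−5=r, w−5=r, f−5=a, s−5=n → rotarran; then reverse → narrator.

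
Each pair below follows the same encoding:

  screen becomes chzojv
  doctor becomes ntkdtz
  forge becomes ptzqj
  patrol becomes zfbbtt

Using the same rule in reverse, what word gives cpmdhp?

sketch

Shifts by position in screen: pos 0: s→c (+10), pos 1: c→h (+5), pos 2: r→z (+8), pos 3: e→o (+10), pos 4: e→j (+5), pos 5: n→v (+8) — repeating every 3. The shifts repeat in a cycle of length 3: positions 0,1,… shift by +10, +5, +8, then the pattern repeats.
Undoing it on cpmdhp: c−10=s, p−5=k, m−8=e, d−10=t, h−5=c, p−8=h.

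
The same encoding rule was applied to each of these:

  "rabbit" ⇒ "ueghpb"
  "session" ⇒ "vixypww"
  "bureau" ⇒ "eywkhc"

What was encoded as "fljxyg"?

cherry

In rabbit: r→u is +3, a→e is +4, b→g is +5, b→h is +6 — the shift increases by 1 each position. The shift increases by 1 at each position, starting from +3: 3, 4, 5, ….
Undoing it on fljxyg: f−3=c, l−4=h, j−5=e, x−6=r, y−7=r, g−8=y.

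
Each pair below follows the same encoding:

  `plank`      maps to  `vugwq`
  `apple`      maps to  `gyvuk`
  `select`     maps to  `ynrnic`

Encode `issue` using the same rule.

obydk

Shifts by position in plank: pos 0: p→v (+6), pos 1: l→u (+9), pos 2: a→g (+6), pos 3: n→w (+9) — repeating every 2. A repeating key of period 2 is used — shifts +6, +9 over and over.
Applying it to issue: i+6=o, s+9=b, s+6=y, u+9=d, e+6=k.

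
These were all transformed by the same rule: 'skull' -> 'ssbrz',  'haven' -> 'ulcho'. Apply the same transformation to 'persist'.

azpzylw

The word is reversed, then every letter is shifted forward by 7.
For persist: reverse → tsisrep; then shift: t+7=a, s+7=z, i+7=p, s+7=z, r+7=y, e+7=l, p+7=w.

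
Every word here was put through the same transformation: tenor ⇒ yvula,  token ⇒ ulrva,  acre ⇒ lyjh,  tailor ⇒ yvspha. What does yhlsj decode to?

Read the word backwards and shift each letter +7.
Undoing it on yhlsj: shift back: y−7=r, h−7=a, l−7=e, s−7=l, j−7=c → raelc; then reverse → clear.

clear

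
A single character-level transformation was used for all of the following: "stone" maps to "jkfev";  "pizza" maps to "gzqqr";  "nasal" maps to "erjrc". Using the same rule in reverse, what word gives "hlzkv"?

quite

This is a Caesar cipher with shift 17.
Undoing it on hlzkv: h−17=q, l−17=u, z−17=i, k−17=t, v−17=e.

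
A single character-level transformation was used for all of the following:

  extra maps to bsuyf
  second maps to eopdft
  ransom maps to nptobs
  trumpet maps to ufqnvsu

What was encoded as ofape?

dozen

Two steps: reverse the string, then apply a Caesar shift of +1.
Undoing it on ofape: shift back: o−1=n, f−1=e, a−1=z, p−1=o, e−1=d → nezod; then reverse → dozen.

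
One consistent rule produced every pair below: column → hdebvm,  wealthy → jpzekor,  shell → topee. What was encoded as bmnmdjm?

c(2)→h(7) and o(14)→d(3) fit y≡17x+25 (mod 26); the inverse of 17 mod 26 is 23. Treating letters as 0–25, the rule is x ↦ 17x + 25 (mod 26).
Undoing it on bmnmdjm: b(1)→23·(1−25)≡20=u; m(12)→23·(12−25)≡13=n; n(13)→23·(13−25)≡10=k; m(12)→23·(12−25)≡13=n; d(3)→23·(3−25)≡14=o; j(9)→23·(9−25)≡22=w; m(12)→23·(12−25)≡13=n (all mod 26).

unknown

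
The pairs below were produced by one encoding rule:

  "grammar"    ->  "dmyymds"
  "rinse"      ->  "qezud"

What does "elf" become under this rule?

The output letters match the input read backwards, each shifted +12: grammar reversed is rammarg. Read the word backwards and shift each letter +12.
For elf: reverse → fle; then shift: f+12=r, l+12=x, e+12=q.

rxq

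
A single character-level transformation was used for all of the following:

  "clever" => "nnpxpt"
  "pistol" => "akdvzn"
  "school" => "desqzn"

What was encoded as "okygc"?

diner

A repeating key of period 2 is used — shifts +11, +2 over and over.
Decoding okygc: o−11=d, k−2=i, y−11=n, g−2=e, c−11=r.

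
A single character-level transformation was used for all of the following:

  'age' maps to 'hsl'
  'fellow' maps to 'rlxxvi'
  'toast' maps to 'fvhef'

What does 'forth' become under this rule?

Two shifts are in play — +7 for a/e/i/o/u, +12 for every other letter.
On forth: f(cons)+12=r, o(vowel)+7=v, r(cons)+12=d, t(cons)+12=f, h(cons)+12=t.

rvdft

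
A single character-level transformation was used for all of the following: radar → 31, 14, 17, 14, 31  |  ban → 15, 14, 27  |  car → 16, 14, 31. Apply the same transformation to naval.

r is letter #18 and maps to 31: an offset of 13. Letters become their 1-based position plus 13 (so a→14, b→15, …).
On naval: n=14→27, a=1→14, v=22→35, a=1→14, l=12→25.

27, 14, 35, 14, 25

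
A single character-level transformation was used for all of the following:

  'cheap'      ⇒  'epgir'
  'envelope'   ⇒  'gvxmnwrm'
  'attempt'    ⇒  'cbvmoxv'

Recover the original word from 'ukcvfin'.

scandal

Shifts by position in cheap: pos 0: c→e (+2), pos 1: h→p (+8), pos 2: e→g (+2), pos 3: a→i (+8) — repeating every 2. The shifts repeat in a cycle of length 2: positions 0,1,… shift by +2, +8, then the pattern repeats.
Decoding ukcvfin: u−2=s, k−8=c, c−2=a, v−8=n, f−2=d, i−8=a, n−2=l.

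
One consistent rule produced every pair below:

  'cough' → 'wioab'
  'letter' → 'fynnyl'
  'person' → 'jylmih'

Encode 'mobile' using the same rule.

givcfy

Compare letters: c→w is +20, o→i is +20, u→o is +20 — a constant shift. It's a constant shift of +20 (ROT20).
Applying it to mobile: m+20=g, o+20=i, b+20=v, i+20=c, l+20=f, e+20=y.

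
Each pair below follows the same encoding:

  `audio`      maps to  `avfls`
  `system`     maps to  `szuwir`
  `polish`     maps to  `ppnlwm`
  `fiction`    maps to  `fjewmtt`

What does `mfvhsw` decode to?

meteor

Letter i (0-indexed) is shifted by i+0, so successive shifts are 0, 1, 2, ….
Undoing it on mfvhsw: m−0=m, f−1=e, v−2=t, h−3=e, s−4=o, w−5=r.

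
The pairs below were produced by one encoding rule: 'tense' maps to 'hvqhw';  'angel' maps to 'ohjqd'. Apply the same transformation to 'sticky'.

The output letters match the input read backwards, each shifted +3: tense reversed is esnet. Read the word backwards and shift each letter +3.
For sticky: reverse → ykcits; then shift: y+3=b, k+3=n, c+3=f, i+3=l, t+3=w, s+3=v.

bnflwv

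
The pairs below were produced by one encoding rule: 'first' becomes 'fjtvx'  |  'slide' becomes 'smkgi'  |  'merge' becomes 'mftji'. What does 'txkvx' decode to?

In first: f→f is +0, i→j is +1, r→t is +2, s→v is +3 — the shift increases by 1 each position. Letter i (0-indexed) is shifted by i+0, so successive shifts are 0, 1, 2, ….
Reversing it on txkvx: t−0=t, x−1=w, k−2=i, v−3=s, x−4=t.

twist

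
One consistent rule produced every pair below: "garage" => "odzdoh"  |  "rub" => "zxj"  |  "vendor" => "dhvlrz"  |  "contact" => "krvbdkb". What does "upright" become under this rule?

xxzlopb

The shift depends on letter class: consonant g→o is +8, but vowel a→d is +3. Two shifts are in play — +3 for a/e/i/o/u, +8 for every other letter.
For upright: u(vowel)+3=x, p(cons)+8=x, r(cons)+8=z, i(vowel)+3=l, g(cons)+8=o, h(cons)+8=p, t(cons)+8=b.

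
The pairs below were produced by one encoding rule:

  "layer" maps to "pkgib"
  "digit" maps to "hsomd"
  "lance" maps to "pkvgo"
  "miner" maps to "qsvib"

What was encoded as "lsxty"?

hippo

Shifts by position in layer: pos 0: l→p (+4), pos 1: a→k (+10), pos 2: y→g (+8), pos 3: e→i (+4), pos 4: r→b (+10) — repeating every 3. It's a Vigenère-style cipher with numeric key [4,10,8]: position i shifts by key[i mod 3].
Reversing it on lsxty: l−4=h, s−10=i, x−8=p, t−4=p, y−10=o.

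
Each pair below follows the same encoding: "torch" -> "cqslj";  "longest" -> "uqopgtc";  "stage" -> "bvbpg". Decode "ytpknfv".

problem

Shifts by position in torch: pos 0: t→c (+9), pos 1: o→q (+2), pos 2: r→s (+1), pos 3: c→l (+9), pos 4: h→j (+2) — repeating every 3. A repeating key of period 3 is used — shifts +9, +2, +1 over and over.
Decoding ytpknfv: y−9=p, t−2=r, p−1=o, k−9=b, n−2=l, f−1=e, v−9=m.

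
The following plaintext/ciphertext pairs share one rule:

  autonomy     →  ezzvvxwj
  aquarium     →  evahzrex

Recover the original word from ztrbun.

In autonomy: a→e is +4, u→z is +5, t→z is +6, o→v is +7 — the shift increases by 1 each position. Each letter shifts forward by (position + 4), i.e. 4, 5, 6, … — the shift grows by one for each successive letter.
Reversing it on ztrbun: z−4=v, t−5=o, r−6=l, b−7=u, u−8=m, n−9=e.

volume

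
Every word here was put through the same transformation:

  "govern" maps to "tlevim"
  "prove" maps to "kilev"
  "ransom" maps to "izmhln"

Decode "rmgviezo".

interval

Each letter is replaced by its mirror in the alphabet: a↔z, b↔y, c↔x, and so on (the Atbash cipher).
Reversing it on rmgviezo: r↔i, m↔n, g↔t, v↔e, i↔r, e↔v, z↔a, o↔l.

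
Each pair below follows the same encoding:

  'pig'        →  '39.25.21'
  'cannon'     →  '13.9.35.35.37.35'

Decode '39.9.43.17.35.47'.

parent

p(#16)→39 and i(#9)→25: differences scale by 2, so n = 2·pos + 7. Each letter becomes 2×(its alphabet position, a=1..z=26) + 7.
Undoing it on 39.9.43.17.35.47: 39→(39−7)÷2=16=p, 9→(9−7)÷2=1=a, 43→(43−7)÷2=18=r, 17→(17−7)÷2=5=e, 35→(35−7)÷2=14=n, 47→(47−7)÷2=20=t.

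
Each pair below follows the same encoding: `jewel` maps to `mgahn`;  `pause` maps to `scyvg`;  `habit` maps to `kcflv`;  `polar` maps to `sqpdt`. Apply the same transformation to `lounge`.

Shifts by position in jewel: pos 0: j→m (+3), pos 1: e→g (+2), pos 2: w→a (+4), pos 3: e→h (+3), pos 4: l→n (+2) — repeating every 3. A repeating key of period 3 is used — shifts +3, +2, +4 over and over.
On lounge: l+3=o, o+2=q, u+4=y, n+3=q, g+2=i, e+4=i.

oqyqii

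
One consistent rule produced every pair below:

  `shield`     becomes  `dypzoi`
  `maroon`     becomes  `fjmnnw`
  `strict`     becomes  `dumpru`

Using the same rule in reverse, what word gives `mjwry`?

s(18)→d(3) and h(7)→y(24) fit y≡17x+9 (mod 26); the inverse of 17 mod 26 is 23. Each letter's alphabet position (a=0..z=25) is mapped through 17·x+9 mod 26 — an affine cipher.
Decoding mjwry: m(12)→23·(12−9)≡17=r; j(9)→23·(9−9)≡0=a; w(22)→23·(22−9)≡13=n; r(17)→23·(17−9)≡2=c; y(24)→23·(24−9)≡7=h (all mod 26).

ranch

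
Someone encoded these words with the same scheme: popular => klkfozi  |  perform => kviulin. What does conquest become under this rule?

xlmjfvhg

Letters are reflected about the middle of the alphabet (position → 25−position): Atbash.
On conquest: c↔x, o↔l, n↔m, q↔j, u↔f, e↔v, s↔h, t↔g.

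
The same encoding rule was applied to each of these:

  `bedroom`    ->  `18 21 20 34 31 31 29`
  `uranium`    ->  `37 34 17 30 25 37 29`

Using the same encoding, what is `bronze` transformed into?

b is letter #2 and maps to 18: an offset of 16. Each letter is replaced by its alphabet position (a=1..z=26) + 16.
On bronze: b=2→18, r=18→34, o=15→31, n=14→30, z=26→42, e=5→21.

18 34 31 30 42 21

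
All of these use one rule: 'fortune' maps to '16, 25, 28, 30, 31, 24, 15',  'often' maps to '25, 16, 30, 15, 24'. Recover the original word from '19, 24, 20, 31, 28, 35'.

injury

f is letter #6 and maps to 16: an offset of 10. Each letter is replaced by its alphabet position (a=1..z=26) + 10.
Undoing it on 19, 24, 20, 31, 28, 35: 19→(19−10)÷1=9=i, 24→(24−10)÷1=14=n, 20→(20−10)÷1=10=j, 31→(31−10)÷1=21=u, 28→(28−10)÷1=18=r, 35→(35−10)÷1=25=y.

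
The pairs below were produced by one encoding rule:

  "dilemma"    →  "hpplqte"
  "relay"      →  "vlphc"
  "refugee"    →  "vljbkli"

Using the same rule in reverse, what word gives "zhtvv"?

Shifts by position in dilemma: pos 0: d→h (+4), pos 1: i→p (+7), pos 2: l→p (+4), pos 3: e→l (+7) — repeating every 2. It's a Vigenère-style cipher with numeric key [4,7]: position i shifts by key[i mod 2].
Undoing it on zhtvv: z−4=v, h−7=a, t−4=p, v−7=o, v−4=r.

vapor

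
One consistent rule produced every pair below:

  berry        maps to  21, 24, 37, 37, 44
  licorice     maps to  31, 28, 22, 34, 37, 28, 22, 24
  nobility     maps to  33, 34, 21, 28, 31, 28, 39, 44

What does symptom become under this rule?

Each letter is replaced by its alphabet position (a=1..z=26) + 19.
For symptom: s=19→38, y=25→44, m=13→32, p=16→35, t=20→39, o=15→34, m=13→32.

38, 44, 32, 35, 39, 34, 32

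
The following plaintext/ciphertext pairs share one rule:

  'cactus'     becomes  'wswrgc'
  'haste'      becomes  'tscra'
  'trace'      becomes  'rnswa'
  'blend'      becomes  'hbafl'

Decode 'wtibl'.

child

c(2)→w(22) and a(0)→s(18) fit y≡15x+18 (mod 26); the inverse of 15 mod 26 is 7. This is an affine cipher: with a=0,…,z=25, each position x becomes (15x+18) mod 26.
Decoding wtibl: w(22)→7·(22−18)≡2=c; t(19)→7·(19−18)≡7=h; i(8)→7·(8−18)≡8=i; b(1)→7·(1−18)≡11=l; l(11)→7·(11−18)≡3=d (all mod 26).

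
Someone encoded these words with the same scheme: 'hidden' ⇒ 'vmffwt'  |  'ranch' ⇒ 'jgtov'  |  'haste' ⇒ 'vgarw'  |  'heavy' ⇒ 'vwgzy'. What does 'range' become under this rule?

h(7)→v(21) and i(8)→m(12) fit y≡17x+6 (mod 26); the inverse of 17 mod 26 is 23. This is an affine cipher: with a=0,…,z=25, each position x becomes (17x+6) mod 26.
For range: r(17)→17·17+6≡9=j; a(0)→17·0+6≡6=g; n(13)→17·13+6≡19=t; g(6)→17·6+6≡4=e; e(4)→17·4+6≡22=w (all mod 26).

jgtew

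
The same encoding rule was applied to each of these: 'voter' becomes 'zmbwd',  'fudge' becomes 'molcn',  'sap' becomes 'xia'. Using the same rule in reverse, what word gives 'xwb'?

top

The output letters match the input read backwards, each shifted +8: voter reversed is retov. Two steps: reverse the string, then apply a Caesar shift of +8.
Undoing it on xwb: shift back: x−8=p, w−8=o, b−8=t → pot; then reverse → top.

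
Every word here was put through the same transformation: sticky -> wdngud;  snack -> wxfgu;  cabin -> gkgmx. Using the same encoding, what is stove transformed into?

Shifts by position in sticky: pos 0: s→w (+4), pos 1: t→d (+10), pos 2: i→n (+5), pos 3: c→g (+4), pos 4: k→u (+10), pos 5: y→d (+5) — repeating every 3. It's a Vigenère-style cipher with numeric key [4,10,5]: position i shifts by key[i mod 3].
Applying it to stove: s+4=w, t+10=d, o+5=t, v+4=z, e+10=o.

wdtzo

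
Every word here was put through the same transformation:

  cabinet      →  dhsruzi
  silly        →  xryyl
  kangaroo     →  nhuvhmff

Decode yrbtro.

c(2)→d(3) and a(0)→h(7) fit y≡11x+7 (mod 26); the inverse of 11 mod 26 is 19. Each letter's alphabet position (a=0..z=25) is mapped through 11·x+7 mod 26 — an affine cipher.
Reversing it on yrbtro: y(24)→19·(24−7)≡11=l; r(17)→19·(17−7)≡8=i; b(1)→19·(1−7)≡16=q; t(19)→19·(19−7)≡20=u; r(17)→19·(17−7)≡8=i; o(14)→19·(14−7)≡3=d (all mod 26).

liquid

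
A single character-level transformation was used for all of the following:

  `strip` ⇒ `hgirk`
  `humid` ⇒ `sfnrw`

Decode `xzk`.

cap

Letters are reflected about the middle of the alphabet (position → 25−position): Atbash.
Decoding xzk: x↔c, z↔a, k↔p.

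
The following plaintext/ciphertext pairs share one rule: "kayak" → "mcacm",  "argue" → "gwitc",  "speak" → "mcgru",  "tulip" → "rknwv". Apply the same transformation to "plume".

gownr

The output letters match the input read backwards, each shifted +2: kayak reversed is kayak. Two steps: reverse the string, then apply a Caesar shift of +2.
On plume: reverse → emulp; then shift: e+2=g, m+2=o, u+2=w, l+2=n, p+2=r.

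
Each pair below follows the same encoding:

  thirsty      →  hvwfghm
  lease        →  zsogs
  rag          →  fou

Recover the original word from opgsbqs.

absence

This is a Caesar cipher with shift 14.
Reversing it on opgsbqs: o−14=a, p−14=b, g−14=s, s−14=e, b−14=n, q−14=c, s−14=e.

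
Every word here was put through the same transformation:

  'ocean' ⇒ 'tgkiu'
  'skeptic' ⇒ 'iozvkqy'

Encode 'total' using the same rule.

The output letters match the input read backwards, each shifted +6: ocean reversed is naeco. The word is reversed, then every letter is shifted forward by 6.
On total: reverse → latot; then shift: l+6=r, a+6=g, t+6=z, o+6=u, t+6=z.

rgzuz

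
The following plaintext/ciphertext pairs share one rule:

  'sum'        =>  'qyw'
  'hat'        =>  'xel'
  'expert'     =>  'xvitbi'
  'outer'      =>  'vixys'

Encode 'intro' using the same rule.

svxrm

The word is reversed, then every letter is shifted forward by 4.
For intro: reverse → ortni; then shift: o+4=s, r+4=v, t+4=x, n+4=r, i+4=m.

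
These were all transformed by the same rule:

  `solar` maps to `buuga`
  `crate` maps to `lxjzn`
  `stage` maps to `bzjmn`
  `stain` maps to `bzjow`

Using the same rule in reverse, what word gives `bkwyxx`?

sensor

Shifts by position in solar: pos 0: s→b (+9), pos 1: o→u (+6), pos 2: l→u (+9), pos 3: a→g (+6) — repeating every 2. A repeating key of period 2 is used — shifts +9, +6 over and over.
Reversing it on bkwyxx: b−9=s, k−6=e, w−9=n, y−6=s, x−9=o, x−6=r.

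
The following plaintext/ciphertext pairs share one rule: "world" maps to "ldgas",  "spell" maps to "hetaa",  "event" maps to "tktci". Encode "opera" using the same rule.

Compare letters: w→l is +15, o→d is +15, r→g is +15 — a constant shift. Each letter is shifted forward by 15 in the alphabet (a Caesar shift of +15).
For opera: o+15=d, p+15=e, e+15=t, r+15=g, a+15=p.

detgp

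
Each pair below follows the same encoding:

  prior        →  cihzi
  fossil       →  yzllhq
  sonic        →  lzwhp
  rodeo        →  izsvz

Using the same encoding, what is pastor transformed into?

p(15)→c(2) and r(17)→i(8) fit y≡3x+9 (mod 26); the inverse of 3 mod 26 is 9. Treating letters as 0–25, the rule is x ↦ 3x + 9 (mod 26).
Applying it to pastor: p(15)→3·15+9≡2=c; a(0)→3·0+9≡9=j; s(18)→3·18+9≡11=l; t(19)→3·19+9≡14=o; o(14)→3·14+9≡25=z; r(17)→3·17+9≡8=i (all mod 26).

cjlozi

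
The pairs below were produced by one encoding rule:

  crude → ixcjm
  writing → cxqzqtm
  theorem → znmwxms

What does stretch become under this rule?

yzxmzin

The shift depends on letter class: consonant c→i is +6, but vowel u→c is +8. The rule splits by letter class: vowels +8, consonants +6.
Applying it to stretch: s(cons)+6=y, t(cons)+6=z, r(cons)+6=x, e(vowel)+8=m, t(cons)+6=z, c(cons)+6=i, h(cons)+6=n.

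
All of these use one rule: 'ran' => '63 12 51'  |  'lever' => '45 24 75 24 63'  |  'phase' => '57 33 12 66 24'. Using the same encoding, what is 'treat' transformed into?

69 63 24 12 69

With a=1..z=26, the number is 3·pos + 9.
For treat: t=20→69, r=18→63, e=5→24, a=1→12, t=20→69.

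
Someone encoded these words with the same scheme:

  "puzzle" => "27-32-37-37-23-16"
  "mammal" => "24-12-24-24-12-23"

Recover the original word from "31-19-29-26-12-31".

Each letter is replaced by its alphabet position (a=1..z=26) + 11.
Undoing it on 31-19-29-26-12-31: 31→(31−11)÷1=20=t, 19→(19−11)÷1=8=h, 29→(29−11)÷1=18=r, 26→(26−11)÷1=15=o, 12→(12−11)÷1=1=a, 31→(31−11)÷1=20=t.

throat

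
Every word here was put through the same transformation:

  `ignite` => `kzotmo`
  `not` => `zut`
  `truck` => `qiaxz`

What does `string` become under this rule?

The word is reversed, then every letter is shifted forward by 6.
Applying it to string: reverse → gnirts; then shift: g+6=m, n+6=t, i+6=o, r+6=x, t+6=z, s+6=y.

mtoxzy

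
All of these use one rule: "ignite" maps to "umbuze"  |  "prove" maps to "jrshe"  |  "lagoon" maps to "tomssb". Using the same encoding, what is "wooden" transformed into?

yssneb

Treating letters as 0–25, the rule is x ↦ 17x + 14 (mod 26).
On wooden: w(22)→17·22+14≡24=y; o(14)→17·14+14≡18=s; o(14)→17·14+14≡18=s; d(3)→17·3+14≡13=n; e(4)→17·4+14≡4=e; n(13)→17·13+14≡1=b (all mod 26).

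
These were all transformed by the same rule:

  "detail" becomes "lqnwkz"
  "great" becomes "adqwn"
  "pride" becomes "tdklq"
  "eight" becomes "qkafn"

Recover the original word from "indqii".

stress

d(3)→l(11) and e(4)→q(16) fit y≡5x+22 (mod 26); the inverse of 5 mod 26 is 21. Each letter's alphabet position (a=0..z=25) is mapped through 5·x+22 mod 26 — an affine cipher.
Reversing it on indqii: i(8)→21·(8−22)≡18=s; n(13)→21·(13−22)≡19=t; d(3)→21·(3−22)≡17=r; q(16)→21·(16−22)≡4=e; i(8)→21·(8−22)≡18=s; i(8)→21·(8−22)≡18=s (all mod 26).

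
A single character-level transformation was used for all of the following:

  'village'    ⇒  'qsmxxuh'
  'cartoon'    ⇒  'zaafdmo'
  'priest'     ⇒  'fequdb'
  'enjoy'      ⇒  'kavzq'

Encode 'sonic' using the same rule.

The output letters match the input read backwards, each shifted +12: village reversed is egalliv. Two steps: reverse the string, then apply a Caesar shift of +12.
Applying it to sonic: reverse → cinos; then shift: c+12=o, i+12=u, n+12=z, o+12=a, s+12=e.

ouzae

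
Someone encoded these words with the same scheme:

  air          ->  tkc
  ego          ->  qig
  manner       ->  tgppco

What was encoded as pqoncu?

The output letters match the input read backwards, each shifted +2: air reversed is ria. Two steps: reverse the string, then apply a Caesar shift of +2.
Decoding pqoncu: shift back: p−2=n, q−2=o, o−2=m, n−2=l, c−2=a, u−2=s → nomlas; then reverse → salmon.

salmon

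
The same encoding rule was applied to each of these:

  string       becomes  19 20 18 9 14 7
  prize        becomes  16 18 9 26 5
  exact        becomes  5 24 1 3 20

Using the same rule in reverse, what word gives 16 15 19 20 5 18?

poster

s is letter #19 and maps to 19: an offset of 0. Letters become their 1-indexed alphabet positions: a=1 … z=26.
Reversing it on 16 15 19 20 5 18: 16=p, 15=o, 19=s, 20=t, 5=e, 18=r.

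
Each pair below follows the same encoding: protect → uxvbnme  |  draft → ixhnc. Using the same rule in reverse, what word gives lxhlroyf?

gradient

In protect: p→u is +5, r→x is +6, o→v is +7, t→b is +8 — the shift increases by 1 each position. The shift increases by 1 at each position, starting from +5: 5, 6, 7, ….
Reversing it on lxhlroyf: l−5=g, x−6=r, h−7=a, l−8=d, r−9=i, o−10=e, y−11=n, f−12=t.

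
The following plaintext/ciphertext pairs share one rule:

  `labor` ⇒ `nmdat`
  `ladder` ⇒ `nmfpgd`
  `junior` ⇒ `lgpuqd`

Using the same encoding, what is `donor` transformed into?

fapat

The shifts repeat in a cycle of length 2: positions 0,1,… shift by +2, +12, then the pattern repeats.
On donor: d+2=f, o+12=a, n+2=p, o+12=a, r+2=t.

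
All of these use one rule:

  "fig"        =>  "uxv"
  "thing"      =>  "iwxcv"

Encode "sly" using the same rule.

Every letter moves 15 places later in the alphabet, wrapping around z→a.
Applying it to sly: s+15=h, l+15=a, y+15=n.

han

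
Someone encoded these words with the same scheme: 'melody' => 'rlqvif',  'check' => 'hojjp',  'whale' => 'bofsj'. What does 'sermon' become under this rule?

xlwttu

Shifts by position in melody: pos 0: m→r (+5), pos 1: e→l (+7), pos 2: l→q (+5), pos 3: o→v (+7) — repeating every 2. It's a Vigenère-style cipher with numeric key [5,7]: position i shifts by key[i mod 2].
Applying it to sermon: s+5=x, e+7=l, r+5=w, m+7=t, o+5=t, n+7=u.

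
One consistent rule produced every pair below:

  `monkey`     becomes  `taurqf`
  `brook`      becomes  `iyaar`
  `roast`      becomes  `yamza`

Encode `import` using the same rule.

Two shifts are in play — +12 for a/e/i/o/u, +7 for every other letter.
On import: i(vowel)+12=u, m(cons)+7=t, p(cons)+7=w, o(vowel)+12=a, r(cons)+7=y, t(cons)+7=a.

utwaya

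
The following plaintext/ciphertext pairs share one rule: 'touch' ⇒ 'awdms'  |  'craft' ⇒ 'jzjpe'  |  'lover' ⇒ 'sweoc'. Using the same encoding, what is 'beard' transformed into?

In touch: t→a is +7, o→w is +8, u→d is +9, c→m is +10 — the shift increases by 1 each position. Letter i (0-indexed) is shifted by i+7, so successive shifts are 7, 8, 9, ….
On beard: b+7=i, e+8=m, a+9=j, r+10=b, d+11=o.

imjbo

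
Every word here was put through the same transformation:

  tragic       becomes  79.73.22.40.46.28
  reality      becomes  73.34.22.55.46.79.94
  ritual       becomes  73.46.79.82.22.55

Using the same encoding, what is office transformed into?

64.37.37.46.28.34

The formula is n = 3×(alphabet index, a=1) + 19.
On office: o=15→64, f=6→37, f=6→37, i=9→46, c=3→28, e=5→34.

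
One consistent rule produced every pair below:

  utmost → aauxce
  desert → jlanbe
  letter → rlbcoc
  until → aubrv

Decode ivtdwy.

Each letter shifts forward by (position + 6), i.e. 6, 7, 8, … — the shift grows by one for each successive letter.
Decoding ivtdwy: i−6=c, v−7=o, t−8=l, d−9=u, w−10=m, y−11=n.

column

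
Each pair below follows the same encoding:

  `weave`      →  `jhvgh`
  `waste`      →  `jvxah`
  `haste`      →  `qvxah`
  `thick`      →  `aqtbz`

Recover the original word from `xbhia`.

scent

w(22)→j(9) and e(4)→h(7) fit y≡3x+21 (mod 26); the inverse of 3 mod 26 is 9. Each letter's alphabet position (a=0..z=25) is mapped through 3·x+21 mod 26 — an affine cipher.
Undoing it on xbhia: x(23)→9·(23−21)≡18=s; b(1)→9·(1−21)≡2=c; h(7)→9·(7−21)≡4=e; i(8)→9·(8−21)≡13=n; a(0)→9·(0−21)≡19=t (all mod 26).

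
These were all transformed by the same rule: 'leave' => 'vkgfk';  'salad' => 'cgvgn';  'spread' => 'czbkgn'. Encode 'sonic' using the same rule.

Two shifts are in play — +6 for a/e/i/o/u, +10 for every other letter.
Applying it to sonic: s(cons)+10=c, o(vowel)+6=u, n(cons)+10=x, i(vowel)+6=o, c(cons)+10=m.

cuxom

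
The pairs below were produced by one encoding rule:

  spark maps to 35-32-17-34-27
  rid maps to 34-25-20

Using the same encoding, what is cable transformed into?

19-17-18-28-21

s is letter #19 and maps to 35: an offset of 16. Each letter is replaced by its alphabet position (a=1..z=26) + 16.
On cable: c=3→19, a=1→17, b=2→18, l=12→28, e=5→21.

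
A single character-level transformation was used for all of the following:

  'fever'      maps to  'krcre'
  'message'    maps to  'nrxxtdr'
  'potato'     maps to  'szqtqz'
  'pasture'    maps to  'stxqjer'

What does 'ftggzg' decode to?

cannon

Each letter's alphabet position (a=0..z=25) is mapped through 19·x+19 mod 26 — an affine cipher.
Decoding ftggzg: f(5)→11·(5−19)≡2=c; t(19)→11·(19−19)≡0=a; g(6)→11·(6−19)≡13=n; g(6)→11·(6−19)≡13=n; z(25)→11·(25−19)≡14=o; g(6)→11·(6−19)≡13=n (all mod 26).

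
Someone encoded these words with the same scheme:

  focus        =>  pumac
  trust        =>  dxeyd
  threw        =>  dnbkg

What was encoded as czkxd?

start

The shifts repeat in a cycle of length 2: positions 0,1,… shift by +10, +6, then the pattern repeats.
Decoding czkxd: c−10=s, z−6=t, k−10=a, x−6=r, d−10=t.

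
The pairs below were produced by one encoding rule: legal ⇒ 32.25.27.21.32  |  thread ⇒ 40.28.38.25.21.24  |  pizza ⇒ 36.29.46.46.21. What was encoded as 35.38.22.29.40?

l is letter #12 and maps to 32: an offset of 20. Each letter is replaced by its alphabet position (a=1..z=26) + 20.
Undoing it on 35.38.22.29.40: 35→(35−20)÷1=15=o, 38→(38−20)÷1=18=r, 22→(22−20)÷1=2=b, 29→(29−20)÷1=9=i, 40→(40−20)÷1=20=t.

orbit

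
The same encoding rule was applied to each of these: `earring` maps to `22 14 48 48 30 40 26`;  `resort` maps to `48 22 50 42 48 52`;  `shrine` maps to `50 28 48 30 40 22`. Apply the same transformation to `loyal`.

36 42 62 14 36

e(#5)→22 and a(#1)→14: differences scale by 2, so n = 2·pos + 12. With a=1..z=26, the number is 2·pos + 12.
For loyal: l=12→36, o=15→42, y=25→62, a=1→14, l=12→36.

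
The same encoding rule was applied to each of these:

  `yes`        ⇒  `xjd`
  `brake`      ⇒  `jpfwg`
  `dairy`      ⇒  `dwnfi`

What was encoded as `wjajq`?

lever

Read the word backwards and shift each letter +5.
Undoing it on wjajq: shift back: w−5=r, j−5=e, a−5=v, j−5=e, q−5=l → revel; then reverse → lever.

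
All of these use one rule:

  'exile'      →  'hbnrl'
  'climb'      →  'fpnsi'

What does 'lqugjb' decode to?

impact

In exile: e→h is +3, x→b is +4, i→n is +5, l→r is +6 — the shift increases by 1 each position. Each letter shifts forward by (position + 3), i.e. 3, 4, 5, … — the shift grows by one for each successive letter.
Undoing it on lqugjb: l−3=i, q−4=m, u−5=p, g−6=a, j−7=c, b−8=t.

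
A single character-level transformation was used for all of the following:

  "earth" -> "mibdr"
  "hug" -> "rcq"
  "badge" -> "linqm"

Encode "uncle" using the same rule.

The shift depends on letter class: consonant r→b is +10, but vowel e→m is +8. The rule splits by letter class: vowels +8, consonants +10.
For uncle: u(vowel)+8=c, n(cons)+10=x, c(cons)+10=m, l(cons)+10=v, e(vowel)+8=m.

cxmvm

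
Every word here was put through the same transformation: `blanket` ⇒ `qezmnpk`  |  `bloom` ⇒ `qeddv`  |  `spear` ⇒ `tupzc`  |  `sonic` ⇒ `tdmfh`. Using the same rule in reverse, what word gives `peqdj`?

elbow

b(1)→q(16) and l(11)→e(4) fit y≡17x+25 (mod 26); the inverse of 17 mod 26 is 23. This is an affine cipher: with a=0,…,z=25, each position x becomes (17x+25) mod 26.
Reversing it on peqdj: p(15)→23·(15−25)≡4=e; e(4)→23·(4−25)≡11=l; q(16)→23·(16−25)≡1=b; d(3)→23·(3−25)≡14=o; j(9)→23·(9−25)≡22=w (all mod 26).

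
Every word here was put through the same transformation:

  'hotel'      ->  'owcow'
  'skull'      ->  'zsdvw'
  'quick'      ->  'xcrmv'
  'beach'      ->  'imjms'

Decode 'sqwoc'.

liner

In hotel: h→o is +7, o→w is +8, t→c is +9, e→o is +10 — the shift increases by 1 each position. The shift increases by 1 at each position, starting from +7: 7, 8, 9, ….
Reversing it on sqwoc: s−7=l, q−8=i, w−9=n, o−10=e, c−11=r.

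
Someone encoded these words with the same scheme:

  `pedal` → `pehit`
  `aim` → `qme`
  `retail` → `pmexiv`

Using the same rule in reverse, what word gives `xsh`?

dot

The output letters match the input read backwards, each shifted +4: pedal reversed is ladep. Read the word backwards and shift each letter +4.
Reversing it on xsh: shift back: x−4=t, s−4=o, h−4=d → tod; then reverse → dot.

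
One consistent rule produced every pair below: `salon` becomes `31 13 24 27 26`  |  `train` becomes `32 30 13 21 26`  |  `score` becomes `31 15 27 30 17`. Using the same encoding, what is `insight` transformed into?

s is letter #19 and maps to 31: an offset of 12. The number is (letter's place in the alphabet, a=1) + 12.
Applying it to insight: i=9→21, n=14→26, s=19→31, i=9→21, g=7→19, h=8→20, t=20→32.

21 26 31 21 19 20 32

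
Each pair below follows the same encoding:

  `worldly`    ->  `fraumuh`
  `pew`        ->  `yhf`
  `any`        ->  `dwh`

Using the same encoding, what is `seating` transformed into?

The shift depends on letter class: consonant w→f is +9, but vowel o→r is +3. The rule splits by letter class: vowels +3, consonants +9.
Applying it to seating: s(cons)+9=b, e(vowel)+3=h, a(vowel)+3=d, t(cons)+9=c, i(vowel)+3=l, n(cons)+9=w, g(cons)+9=p.

bhdclwp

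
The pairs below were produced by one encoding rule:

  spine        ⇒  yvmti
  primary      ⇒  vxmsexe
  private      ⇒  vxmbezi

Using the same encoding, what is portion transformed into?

The shift depends on letter class: consonant s→y is +6, but vowel i→m is +4. Two shifts are in play — +4 for a/e/i/o/u, +6 for every other letter.
Applying it to portion: p(cons)+6=v, o(vowel)+4=s, r(cons)+6=x, t(cons)+6=z, i(vowel)+4=m, o(vowel)+4=s, n(cons)+6=t.

vsxzmst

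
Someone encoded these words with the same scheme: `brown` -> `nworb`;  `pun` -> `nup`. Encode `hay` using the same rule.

The output letters match the input read backwards: brown reversed is nworb. The word is simply reversed.
For hay: reverse → yah.

yah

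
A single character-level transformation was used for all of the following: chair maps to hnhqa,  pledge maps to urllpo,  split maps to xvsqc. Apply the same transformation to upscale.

In chair: c→h is +5, h→n is +6, a→h is +7, i→q is +8 — the shift increases by 1 each position. Each letter shifts forward by (position + 5), i.e. 5, 6, 7, … — the shift grows by one for each successive letter.
Applying it to upscale: u+5=z, p+6=v, s+7=z, c+8=k, a+9=j, l+10=v, e+11=p.

zvzkjvp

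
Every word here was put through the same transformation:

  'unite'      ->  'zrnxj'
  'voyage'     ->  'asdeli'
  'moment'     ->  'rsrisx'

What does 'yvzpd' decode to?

truly

The shifts repeat in a cycle of length 2: positions 0,1,… shift by +5, +4, then the pattern repeats.
Reversing it on yvzpd: y−5=t, v−4=r, z−5=u, p−4=l, d−5=y.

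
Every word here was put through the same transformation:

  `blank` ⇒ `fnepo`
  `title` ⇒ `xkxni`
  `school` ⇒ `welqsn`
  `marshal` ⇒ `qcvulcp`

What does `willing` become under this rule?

Shifts by position in blank: pos 0: b→f (+4), pos 1: l→n (+2), pos 2: a→e (+4), pos 3: n→p (+2) — repeating every 2. A repeating key of period 2 is used — shifts +4, +2 over and over.
On willing: w+4=a, i+2=k, l+4=p, l+2=n, i+4=m, n+2=p, g+4=k.

akpnmpk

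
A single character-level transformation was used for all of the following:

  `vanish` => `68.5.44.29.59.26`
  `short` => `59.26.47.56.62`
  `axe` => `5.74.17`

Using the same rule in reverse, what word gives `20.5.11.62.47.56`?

v(#22)→68 and a(#1)→5: differences scale by 3, so n = 3·pos + 2. Each letter becomes 3×(its alphabet position, a=1..z=26) + 2.
Reversing it on 20.5.11.62.47.56: 20→(20−2)÷3=6=f, 5→(5−2)÷3=1=a, 11→(11−2)÷3=3=c, 62→(62−2)÷3=20=t, 47→(47−2)÷3=15=o, 56→(56−2)÷3=18=r.

factor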